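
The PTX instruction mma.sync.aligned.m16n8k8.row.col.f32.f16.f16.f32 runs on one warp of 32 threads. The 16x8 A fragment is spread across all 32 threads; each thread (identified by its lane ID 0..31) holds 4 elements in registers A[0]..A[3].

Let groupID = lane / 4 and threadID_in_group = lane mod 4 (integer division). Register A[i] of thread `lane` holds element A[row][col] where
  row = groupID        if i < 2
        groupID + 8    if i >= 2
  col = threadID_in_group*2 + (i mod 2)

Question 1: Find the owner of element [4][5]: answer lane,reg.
18,1

r=4⇒gr=4,Rb=0  c=5⇒th=2,odd=1
L=4*4+2=18  i=0*2+1=1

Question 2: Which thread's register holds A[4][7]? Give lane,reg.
r=4→G=4,rhi=0  c=7→T=3,p=1
L=4*4+3=19  i=0*2+1=1

19,1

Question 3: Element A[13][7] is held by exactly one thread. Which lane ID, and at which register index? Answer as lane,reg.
r=13⇒gr=5,Rb=1  c=7⇒th=3,odd=1
L=5*4+3=23  i=1*2+1=3

23,3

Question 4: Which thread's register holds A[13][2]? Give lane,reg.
21,2

r:13=>grp=5,rB=1  c:2=>tig=1,lo=0
L=5*4+1=21  i=1*2+0=2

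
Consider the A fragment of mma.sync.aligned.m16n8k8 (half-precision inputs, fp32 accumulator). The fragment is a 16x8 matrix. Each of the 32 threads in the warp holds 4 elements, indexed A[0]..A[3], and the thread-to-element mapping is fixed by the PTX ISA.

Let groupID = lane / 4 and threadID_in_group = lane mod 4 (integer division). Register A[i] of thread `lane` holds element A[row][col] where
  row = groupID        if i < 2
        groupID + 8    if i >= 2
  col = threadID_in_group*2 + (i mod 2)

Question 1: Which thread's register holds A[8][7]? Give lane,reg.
3,3

r=8->g=0,rb=1  c=7->t=3,b0=1
L=0*4+3=3  i=1*2+1=3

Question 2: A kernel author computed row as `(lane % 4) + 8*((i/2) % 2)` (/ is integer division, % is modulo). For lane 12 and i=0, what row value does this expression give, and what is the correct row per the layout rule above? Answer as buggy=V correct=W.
buggy=0 correct=3

`(lane % 4) + 8*((i/2) % 2)`[12,0]→0
L=12→G=12>>2=3, T=12&3=0
[0]→row 3+0=3  col 0·2+0=0
row: 0 vs 3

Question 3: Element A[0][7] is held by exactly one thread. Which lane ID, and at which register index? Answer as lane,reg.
r=0⇒gr=0,Rb=0  c=7⇒th=3,odd=1
L=0*4+3=3  i=0*2+1=1

3,1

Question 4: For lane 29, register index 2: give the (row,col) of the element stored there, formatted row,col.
15,2

L=29->gid=29>>2=7, tid=29&3=1
[2]->row 7+8=15  col 1·2+0=2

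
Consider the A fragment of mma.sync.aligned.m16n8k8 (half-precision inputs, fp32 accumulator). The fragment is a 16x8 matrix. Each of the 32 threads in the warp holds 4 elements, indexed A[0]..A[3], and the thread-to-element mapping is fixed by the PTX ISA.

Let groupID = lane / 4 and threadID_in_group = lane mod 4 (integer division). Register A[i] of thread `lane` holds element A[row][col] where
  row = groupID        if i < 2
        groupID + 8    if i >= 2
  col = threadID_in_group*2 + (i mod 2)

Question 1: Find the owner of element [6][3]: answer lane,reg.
r:6=>grp=6,rB=0  c:3=>tig=1,lo=1
L=6*4+1=25  i=0*2+1=1

25,1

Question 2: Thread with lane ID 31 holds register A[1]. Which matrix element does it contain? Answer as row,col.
7,7

31: grp=7,tig=3
[1] (7+0,3*2+1) = (7,7)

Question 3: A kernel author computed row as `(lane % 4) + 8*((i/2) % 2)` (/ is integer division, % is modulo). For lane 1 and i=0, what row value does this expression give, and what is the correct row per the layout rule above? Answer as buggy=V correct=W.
`(lane % 4) + 8*((i/2) % 2)`[1,0]→1
lane 1→1/4=0, 1 mod 4=1
i=0  r:0+0→0  c:2·1+0→2
row: 1 vs 0

buggy=1 correct=0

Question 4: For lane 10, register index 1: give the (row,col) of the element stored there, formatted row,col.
L=10⇒gr=10>>2=2, th=10&3=2
[1]⇒row 2+0=2  col 2·2+1=5

2,5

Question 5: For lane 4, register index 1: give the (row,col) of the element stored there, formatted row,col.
4: grp=1,tig=0
[1] (1+0,0*2+1) = (1,1)

1,1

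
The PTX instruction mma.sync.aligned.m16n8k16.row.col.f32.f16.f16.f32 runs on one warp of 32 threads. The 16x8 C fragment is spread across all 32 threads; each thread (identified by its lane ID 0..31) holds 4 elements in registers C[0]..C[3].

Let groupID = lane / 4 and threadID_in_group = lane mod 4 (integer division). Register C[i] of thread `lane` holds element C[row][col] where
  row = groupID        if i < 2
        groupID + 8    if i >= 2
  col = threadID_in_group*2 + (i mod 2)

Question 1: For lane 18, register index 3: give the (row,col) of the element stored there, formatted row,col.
12,5

L=18->gid=18>>2=4, tid=18&3=2
[3]->row 4+8=12  col 2·2+1=5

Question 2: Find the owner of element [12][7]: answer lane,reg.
r=12->g=4,rb=1  c=7->t=3,b0=1
L=4*4+3=19  i=1*2+1=3

19,3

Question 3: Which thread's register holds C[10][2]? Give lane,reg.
r=10→G=2,rhi=1  c=2→T=1,p=0
L=2*4+1=9  i=1*2+0=2

9,2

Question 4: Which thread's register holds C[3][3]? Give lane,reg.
13,1

r: 3->gid=3,r8=0  c: 3->tid=1,i&1=1
L=3*4+1=13  i=0*2+1=1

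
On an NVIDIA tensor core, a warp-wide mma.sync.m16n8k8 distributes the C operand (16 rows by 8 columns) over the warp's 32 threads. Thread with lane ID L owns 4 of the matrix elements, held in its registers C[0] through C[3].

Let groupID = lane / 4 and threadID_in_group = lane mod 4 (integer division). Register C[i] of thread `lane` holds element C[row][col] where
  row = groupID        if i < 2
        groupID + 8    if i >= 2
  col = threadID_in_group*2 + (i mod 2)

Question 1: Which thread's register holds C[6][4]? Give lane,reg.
26,0

r=6→G=6,rhi=0  c=4→T=2,p=0
L=6*4+2=26  i=0*2+0=0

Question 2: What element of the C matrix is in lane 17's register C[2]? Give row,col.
12,2

lane 17→17/4=4, 17 mod 4=1
i=2  r:4+8→12  c:2·1+0→2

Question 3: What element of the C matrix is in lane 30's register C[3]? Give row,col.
L=30→G=30>>2=7, T=30&3=2
[3]→row 7+8=15  col 2·2+1=5

15,5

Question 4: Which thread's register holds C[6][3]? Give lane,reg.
r=6->g=6,rb=0  c=3->t=1,b0=1
L=6*4+1=25  i=0*2+1=1

25,1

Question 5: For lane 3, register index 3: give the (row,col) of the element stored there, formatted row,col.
lane 3->3/4=0, 3 mod 4=3
i=3  r:0+8->8  c:2·3+1->7

8,7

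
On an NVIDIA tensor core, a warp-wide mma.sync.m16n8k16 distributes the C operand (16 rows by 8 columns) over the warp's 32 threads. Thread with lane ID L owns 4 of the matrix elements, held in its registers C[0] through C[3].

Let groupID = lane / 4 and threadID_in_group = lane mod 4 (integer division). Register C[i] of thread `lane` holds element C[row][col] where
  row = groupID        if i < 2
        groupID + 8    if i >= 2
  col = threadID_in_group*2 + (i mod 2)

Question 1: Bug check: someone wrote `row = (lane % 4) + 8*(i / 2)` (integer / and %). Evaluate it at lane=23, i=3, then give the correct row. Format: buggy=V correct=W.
`(lane % 4) + 8*(i / 2)`[23,3]⇒11
lane 23⇒23/4=5, 23 mod 4=3
i=3  r:5+8⇒13  c:2·3+1⇒7
row: 11 vs 13

buggy=11 correct=13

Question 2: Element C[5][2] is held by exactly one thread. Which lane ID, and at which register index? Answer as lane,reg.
r=5⇒gr=5,Rb=0  c=2⇒th=1,odd=0
L=5*4+1=21  i=0*2+0=0

21,0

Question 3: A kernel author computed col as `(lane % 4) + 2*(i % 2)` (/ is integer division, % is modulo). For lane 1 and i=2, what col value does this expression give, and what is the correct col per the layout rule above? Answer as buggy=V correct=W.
`(lane % 4) + 2*(i % 2)`[1,2]->1
L=1->gid=1>>2=0, tid=1&3=1
[2]->row 0+8=8  col 1·2+0=2
col: 1 vs 2

buggy=1 correct=2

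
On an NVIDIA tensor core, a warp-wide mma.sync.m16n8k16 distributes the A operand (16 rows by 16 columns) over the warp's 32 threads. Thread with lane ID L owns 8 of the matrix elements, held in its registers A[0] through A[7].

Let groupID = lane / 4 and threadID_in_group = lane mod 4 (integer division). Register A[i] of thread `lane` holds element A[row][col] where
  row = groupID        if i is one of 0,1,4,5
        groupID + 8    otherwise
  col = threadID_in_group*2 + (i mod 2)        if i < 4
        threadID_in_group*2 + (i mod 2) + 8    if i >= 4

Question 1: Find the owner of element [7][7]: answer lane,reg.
31,1

r: 7->gid=7,r8=0  c: 7->c8=0,tid=3,i&1=1
L=7*4+3=31  i=0*4+0*2+1=1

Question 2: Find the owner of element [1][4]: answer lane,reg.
6,0

r:1=>grp=1,rB=0  c:4=>cB=0,tig=2,lo=0
L=1*4+2=6  i=0*4+0*2+0=0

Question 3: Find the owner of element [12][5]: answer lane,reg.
18,3

r=12->g=4,rb=1  c=5->cb=0,t=2,b0=1
L=4*4+2=18  i=0*4+1*2+1=3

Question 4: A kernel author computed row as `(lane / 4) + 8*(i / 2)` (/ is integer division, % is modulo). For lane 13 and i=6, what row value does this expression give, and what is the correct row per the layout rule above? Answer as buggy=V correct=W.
`(lane / 4) + 8*(i / 2)`[13,6]->27
13: g=3,t=1
[6] (3+8,1*2+0+8) = (11,10)
row: 27 vs 11

buggy=27 correct=11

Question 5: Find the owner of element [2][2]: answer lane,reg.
r=2⇒gr=2,Rb=0  c=2⇒Cb=0,th=1,odd=0
L=2*4+1=9  i=0*4+0*2+0=0

9,0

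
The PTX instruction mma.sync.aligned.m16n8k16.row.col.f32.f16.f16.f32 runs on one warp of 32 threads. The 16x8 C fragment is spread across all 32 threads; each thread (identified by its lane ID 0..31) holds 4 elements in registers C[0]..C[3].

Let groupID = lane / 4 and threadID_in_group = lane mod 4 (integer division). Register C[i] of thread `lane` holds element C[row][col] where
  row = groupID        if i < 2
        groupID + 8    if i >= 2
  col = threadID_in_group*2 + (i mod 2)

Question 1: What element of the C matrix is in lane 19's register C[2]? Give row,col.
12,6

19: gr=4,th=3
[2] (4+8,3*2+0) = (12,6)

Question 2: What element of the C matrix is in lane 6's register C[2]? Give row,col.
lane 6: G=1 (6/4), T=2 (6%4)
i=2: r=1+8=9, c=2*2+0=4

9,4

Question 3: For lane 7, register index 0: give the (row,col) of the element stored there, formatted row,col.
L=7->g=7>>2=1, t=7&3=3
[0]->row 1+0=1  col 3·2+0=6

1,6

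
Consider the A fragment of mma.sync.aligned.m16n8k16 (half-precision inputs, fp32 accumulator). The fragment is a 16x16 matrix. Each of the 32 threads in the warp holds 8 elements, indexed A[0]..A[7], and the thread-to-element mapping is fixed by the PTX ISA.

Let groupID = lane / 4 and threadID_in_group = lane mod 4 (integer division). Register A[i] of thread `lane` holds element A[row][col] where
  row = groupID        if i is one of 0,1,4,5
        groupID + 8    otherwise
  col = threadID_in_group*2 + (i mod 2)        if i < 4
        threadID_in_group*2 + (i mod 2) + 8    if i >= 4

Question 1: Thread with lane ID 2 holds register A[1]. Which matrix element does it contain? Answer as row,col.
0,5

2: grp=0,tig=2
[1] (0+0,2*2+1+0) = (0,5)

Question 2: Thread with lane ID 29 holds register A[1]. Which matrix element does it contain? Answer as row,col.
29: gid=7,tid=1
[1] (7+0,1*2+1+0) = (7,3)

7,3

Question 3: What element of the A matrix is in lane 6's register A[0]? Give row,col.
lane 6: g=1 (6/4), t=2 (6%4)
i=0: r=1+0=1, c=2*2+0+0=4

1,4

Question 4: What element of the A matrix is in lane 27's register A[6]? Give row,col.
14,14

lane 27->27/4=6, 27 mod 4=3
i=6  r:6+8->14  c:2·3+0+8->14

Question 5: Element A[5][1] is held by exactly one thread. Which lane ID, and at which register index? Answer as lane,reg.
r=5→G=5,rhi=0  c=1→chi=0,T=0,p=1
L=5*4+0=20  i=0*4+0*2+1=1

20,1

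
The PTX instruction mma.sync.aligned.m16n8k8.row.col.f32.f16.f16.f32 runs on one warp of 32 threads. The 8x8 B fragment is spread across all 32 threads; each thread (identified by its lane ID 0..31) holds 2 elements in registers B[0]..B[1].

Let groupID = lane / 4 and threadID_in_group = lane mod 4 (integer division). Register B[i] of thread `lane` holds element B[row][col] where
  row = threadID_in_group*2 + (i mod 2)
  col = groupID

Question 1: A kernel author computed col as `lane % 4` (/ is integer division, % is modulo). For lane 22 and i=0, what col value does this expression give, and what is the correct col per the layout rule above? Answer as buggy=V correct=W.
`lane % 4`[22,0]->2
22: g=5,t=2
[0] (2*2+0,5) = (4,5)
col: 2 vs 5

buggy=2 correct=5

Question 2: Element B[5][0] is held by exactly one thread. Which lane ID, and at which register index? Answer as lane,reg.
c=0->g=0  r=5->t=2,b0=1
L=0*4+2=2  i=1=1

2,1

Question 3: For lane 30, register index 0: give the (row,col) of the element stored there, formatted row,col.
30: G=7,T=2
[0] (2*2+0,7) = (4,7)

4,7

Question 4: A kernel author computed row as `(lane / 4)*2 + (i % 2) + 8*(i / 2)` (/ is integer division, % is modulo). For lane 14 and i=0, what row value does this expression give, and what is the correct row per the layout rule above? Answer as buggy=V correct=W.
buggy=6 correct=4

`(lane / 4)*2 + (i % 2) + 8*(i / 2)`[14,0]⇒6
lane 14: gr=3 (14/4), th=2 (14%4)
i=0: r=2*2+0=4, c=gr=3
row: 6 vs 4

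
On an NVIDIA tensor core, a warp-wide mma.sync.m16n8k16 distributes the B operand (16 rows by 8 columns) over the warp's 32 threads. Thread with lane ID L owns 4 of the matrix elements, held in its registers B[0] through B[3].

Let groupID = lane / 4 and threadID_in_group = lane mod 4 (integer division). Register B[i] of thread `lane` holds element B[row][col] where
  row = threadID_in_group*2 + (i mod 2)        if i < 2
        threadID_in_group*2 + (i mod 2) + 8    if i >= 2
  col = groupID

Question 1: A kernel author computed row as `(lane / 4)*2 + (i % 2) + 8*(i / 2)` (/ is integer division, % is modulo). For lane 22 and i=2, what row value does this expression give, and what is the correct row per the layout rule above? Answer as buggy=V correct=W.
`(lane / 4)*2 + (i % 2) + 8*(i / 2)`[22,2]->18
lane 22->22/4=5, 22 mod 4=2
i=2  r:2·2+0+8->12  c:5
row: 18 vs 12

buggy=18 correct=12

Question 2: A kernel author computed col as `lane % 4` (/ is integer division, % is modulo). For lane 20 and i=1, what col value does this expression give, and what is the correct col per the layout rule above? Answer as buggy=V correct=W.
`lane % 4`[20,1]->0
lane 20->20/4=5, 20 mod 4=0
i=1  r:2·0+1+0->1  c:5
col: 0 vs 5

buggy=0 correct=5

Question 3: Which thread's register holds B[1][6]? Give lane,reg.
24,1

c=6⇒gr=6  r=1⇒Rb=0,th=0,odd=1
L=6*4+0=24  i=0*2+1=1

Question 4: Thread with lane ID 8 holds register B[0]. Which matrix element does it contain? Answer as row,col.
lane 8: grp=2 (8/4), tig=0 (8%4)
i=0: r=0*2+0+0=0, c=grp=2

0,2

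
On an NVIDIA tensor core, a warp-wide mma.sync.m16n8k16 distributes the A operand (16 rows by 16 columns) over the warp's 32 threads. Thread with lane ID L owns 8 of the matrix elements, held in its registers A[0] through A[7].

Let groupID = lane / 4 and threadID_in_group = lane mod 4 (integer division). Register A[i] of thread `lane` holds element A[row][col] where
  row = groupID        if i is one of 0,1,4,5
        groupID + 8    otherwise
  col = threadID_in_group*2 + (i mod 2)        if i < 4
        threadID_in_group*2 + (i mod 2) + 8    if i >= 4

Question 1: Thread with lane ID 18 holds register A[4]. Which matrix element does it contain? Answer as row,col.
L=18→G=18>>2=4, T=18&3=2
[4]→row 4+0=4  col 2·2+0+8=12

4,12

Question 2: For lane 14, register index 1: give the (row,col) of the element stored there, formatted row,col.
lane 14: G=3 (14/4), T=2 (14%4)
i=1: r=3+0=3, c=2*2+1+0=5

3,5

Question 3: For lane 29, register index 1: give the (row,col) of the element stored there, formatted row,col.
L=29=>grp=29>>2=7, tig=29&3=1
[1]=>row 7+0=7  col 1·2+1+0=3

7,3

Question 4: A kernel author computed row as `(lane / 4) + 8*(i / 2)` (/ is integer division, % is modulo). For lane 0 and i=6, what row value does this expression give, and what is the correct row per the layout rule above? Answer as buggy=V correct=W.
buggy=24 correct=8

`(lane / 4) + 8*(i / 2)`[0,6]→24
0: G=0,T=0
[6] (0+8,0*2+0+8) = (8,8)
row: 24 vs 8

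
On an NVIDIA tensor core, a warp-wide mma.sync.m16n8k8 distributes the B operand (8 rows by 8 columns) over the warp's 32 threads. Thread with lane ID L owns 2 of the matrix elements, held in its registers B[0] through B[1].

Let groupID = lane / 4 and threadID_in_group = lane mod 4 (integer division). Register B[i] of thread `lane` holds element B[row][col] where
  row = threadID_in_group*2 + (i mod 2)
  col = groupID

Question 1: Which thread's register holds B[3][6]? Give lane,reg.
25,1

c: 6->gid=6  r: 3->tid=1,i&1=1
L=6*4+1=25  i=1=1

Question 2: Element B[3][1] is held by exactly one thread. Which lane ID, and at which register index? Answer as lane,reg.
c=1⇒gr=1  r=3⇒th=1,odd=1
L=1*4+1=5  i=1=1

5,1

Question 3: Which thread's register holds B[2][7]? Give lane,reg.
29,0

c=7→G=7  r=2→T=1,p=0
L=7*4+1=29  i=0=0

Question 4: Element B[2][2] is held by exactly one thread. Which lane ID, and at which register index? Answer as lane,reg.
9,0

c:2=>grp=2  r:2=>tig=1,lo=0
L=2*4+1=9  i=0=0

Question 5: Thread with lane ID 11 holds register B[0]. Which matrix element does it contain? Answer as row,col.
6,2

11: gid=2,tid=3
[0] (3*2+0,2) = (6,2)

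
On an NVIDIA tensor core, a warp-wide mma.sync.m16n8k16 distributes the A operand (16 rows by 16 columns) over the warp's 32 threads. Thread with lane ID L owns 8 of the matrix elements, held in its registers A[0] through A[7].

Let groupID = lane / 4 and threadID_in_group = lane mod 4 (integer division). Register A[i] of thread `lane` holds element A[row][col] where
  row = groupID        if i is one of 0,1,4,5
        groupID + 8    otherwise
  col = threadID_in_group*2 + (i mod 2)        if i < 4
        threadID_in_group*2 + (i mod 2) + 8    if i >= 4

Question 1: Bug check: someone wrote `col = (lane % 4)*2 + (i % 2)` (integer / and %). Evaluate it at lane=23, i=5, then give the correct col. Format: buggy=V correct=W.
`(lane % 4)*2 + (i % 2)`[23,5]->7
lane 23->23/4=5, 23 mod 4=3
i=5  r:5+0->5  c:2·3+1+8->15
col: 7 vs 15

buggy=7 correct=15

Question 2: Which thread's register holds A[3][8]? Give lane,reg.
r: 3->gid=3,r8=0  c: 8->c8=1,tid=0,i&1=0
L=3*4+0=12  i=1*4+0*2+0=4

12,4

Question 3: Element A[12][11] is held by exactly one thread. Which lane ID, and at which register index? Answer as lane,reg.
17,7

r: 12->gid=4,r8=1  c: 11->c8=1,tid=1,i&1=1
L=4*4+1=17  i=1*4+1*2+1=7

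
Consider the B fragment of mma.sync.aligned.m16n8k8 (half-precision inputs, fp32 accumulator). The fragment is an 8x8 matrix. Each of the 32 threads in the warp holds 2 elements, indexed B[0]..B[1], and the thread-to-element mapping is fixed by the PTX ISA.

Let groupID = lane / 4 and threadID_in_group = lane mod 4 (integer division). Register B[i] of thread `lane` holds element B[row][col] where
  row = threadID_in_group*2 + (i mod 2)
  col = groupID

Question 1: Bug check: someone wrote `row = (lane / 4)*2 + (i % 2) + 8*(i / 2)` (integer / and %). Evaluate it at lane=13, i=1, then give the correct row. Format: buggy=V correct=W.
`(lane / 4)*2 + (i % 2) + 8*(i / 2)`[13,1]->7
lane 13: g=3 (13/4), t=1 (13%4)
i=1: r=1*2+1=3, c=g=3
row: 7 vs 3

buggy=7 correct=3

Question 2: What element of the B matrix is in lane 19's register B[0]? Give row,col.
6,4

L=19⇒gr=19>>2=4, th=19&3=3
[0]⇒row 3·2+0=6  col gr=4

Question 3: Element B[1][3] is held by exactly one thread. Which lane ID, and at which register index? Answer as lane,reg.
c:3=>grp=3  r:1=>tig=0,lo=1
L=3*4+0=12  i=1=1

12,1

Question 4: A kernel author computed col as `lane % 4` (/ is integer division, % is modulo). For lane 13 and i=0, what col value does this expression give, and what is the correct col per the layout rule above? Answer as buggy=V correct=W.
buggy=1 correct=3

`lane % 4`[13,0]⇒1
lane 13: gr=3 (13/4), th=1 (13%4)
i=0: r=1*2+0=2, c=gr=3
col: 1 vs 3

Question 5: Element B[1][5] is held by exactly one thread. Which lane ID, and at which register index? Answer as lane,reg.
20,1

c=5→G=5  r=1→T=0,p=1
L=5*4+0=20  i=1=1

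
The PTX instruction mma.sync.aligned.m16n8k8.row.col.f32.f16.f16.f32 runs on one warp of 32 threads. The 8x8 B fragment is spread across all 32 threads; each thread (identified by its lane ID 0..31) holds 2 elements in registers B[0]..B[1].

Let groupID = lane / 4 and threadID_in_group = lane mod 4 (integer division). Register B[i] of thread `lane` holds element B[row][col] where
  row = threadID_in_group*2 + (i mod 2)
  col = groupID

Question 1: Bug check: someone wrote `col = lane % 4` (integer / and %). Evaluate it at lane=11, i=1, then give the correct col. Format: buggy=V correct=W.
buggy=3 correct=2

`lane % 4`[11,1]->3
lane 11->11/4=2, 11 mod 4=3
i=1  r:2·3+1->7  c:2
col: 3 vs 2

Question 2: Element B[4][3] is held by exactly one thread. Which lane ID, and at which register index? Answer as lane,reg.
14,0

c=3⇒gr=3  r=4⇒th=2,odd=0
L=3*4+2=14  i=0=0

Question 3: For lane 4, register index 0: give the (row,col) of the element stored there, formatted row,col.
lane 4: grp=1 (4/4), tig=0 (4%4)
i=0: r=0*2+0=0, c=grp=1

0,1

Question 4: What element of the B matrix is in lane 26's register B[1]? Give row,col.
5,6

26: gr=6,th=2
[1] (2*2+1,6) = (5,6)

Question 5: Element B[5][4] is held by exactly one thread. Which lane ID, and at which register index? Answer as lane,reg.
18,1

c=4->g=4  r=5->t=2,b0=1
L=4*4+2=18  i=1=1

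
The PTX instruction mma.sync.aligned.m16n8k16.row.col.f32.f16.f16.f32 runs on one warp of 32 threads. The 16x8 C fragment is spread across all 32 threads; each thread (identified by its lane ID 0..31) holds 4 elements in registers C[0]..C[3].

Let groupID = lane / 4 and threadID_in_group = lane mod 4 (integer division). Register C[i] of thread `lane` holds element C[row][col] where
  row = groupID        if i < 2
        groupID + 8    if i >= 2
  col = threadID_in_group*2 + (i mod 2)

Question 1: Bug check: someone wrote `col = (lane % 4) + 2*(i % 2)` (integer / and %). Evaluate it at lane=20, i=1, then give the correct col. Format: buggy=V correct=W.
`(lane % 4) + 2*(i % 2)`[20,1]→2
lane 20→20/4=5, 20 mod 4=0
i=1  r:5+0→5  c:2·0+1→1
col: 2 vs 1

buggy=2 correct=1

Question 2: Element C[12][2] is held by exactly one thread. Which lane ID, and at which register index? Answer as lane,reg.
17,2

r=12->g=4,rb=1  c=2->t=1,b0=0
L=4*4+1=17  i=1*2+0=2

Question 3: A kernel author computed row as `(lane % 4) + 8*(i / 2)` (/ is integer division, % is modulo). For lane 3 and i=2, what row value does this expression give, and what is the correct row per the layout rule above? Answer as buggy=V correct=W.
`(lane % 4) + 8*(i / 2)`[3,2]⇒11
L=3⇒gr=3>>2=0, th=3&3=3
[2]⇒row 0+8=8  col 3·2+0=6
row: 11 vs 8

buggy=11 correct=8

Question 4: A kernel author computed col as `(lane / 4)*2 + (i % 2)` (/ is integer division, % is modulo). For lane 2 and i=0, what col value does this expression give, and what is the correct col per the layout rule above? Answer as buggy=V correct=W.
buggy=0 correct=4

`(lane / 4)*2 + (i % 2)`[2,0]->0
lane 2: g=0 (2/4), t=2 (2%4)
i=0: r=0+0=0, c=2*2+0=4
col: 0 vs 4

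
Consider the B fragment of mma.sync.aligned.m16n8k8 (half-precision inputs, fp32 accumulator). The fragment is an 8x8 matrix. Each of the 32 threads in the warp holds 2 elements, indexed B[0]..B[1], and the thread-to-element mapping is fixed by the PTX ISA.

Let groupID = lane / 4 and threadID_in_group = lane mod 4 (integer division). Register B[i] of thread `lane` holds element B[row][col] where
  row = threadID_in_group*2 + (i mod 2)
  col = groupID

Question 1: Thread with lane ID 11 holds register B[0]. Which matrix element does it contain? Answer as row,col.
6,2

lane 11=>11/4=2, 11 mod 4=3
i=0  r:2·3+0=>6  c:2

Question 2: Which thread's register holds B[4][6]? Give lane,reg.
26,0

c: 6->gid=6  r: 4->tid=2,i&1=0
L=6*4+2=26  i=0=0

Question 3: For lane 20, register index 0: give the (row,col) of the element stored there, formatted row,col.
0,5

L=20->g=20>>2=5, t=20&3=0
[0]->row 0·2+0=0  col g=5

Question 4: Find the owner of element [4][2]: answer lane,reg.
c:2=>grp=2  r:4=>tig=2,lo=0
L=2*4+2=10  i=0=0

10,0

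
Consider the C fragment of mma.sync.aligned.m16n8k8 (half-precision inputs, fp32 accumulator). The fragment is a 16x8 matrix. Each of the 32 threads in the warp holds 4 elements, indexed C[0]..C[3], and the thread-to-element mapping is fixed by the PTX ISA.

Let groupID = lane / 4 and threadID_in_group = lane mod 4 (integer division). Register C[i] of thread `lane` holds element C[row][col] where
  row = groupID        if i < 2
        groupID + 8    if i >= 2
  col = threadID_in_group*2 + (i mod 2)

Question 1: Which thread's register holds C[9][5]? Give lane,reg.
r: 9->gid=1,r8=1  c: 5->tid=2,i&1=1
L=1*4+2=6  i=1*2+1=3

6,3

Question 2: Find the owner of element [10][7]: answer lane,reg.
11,3

r=10⇒gr=2,Rb=1  c=7⇒th=3,odd=1
L=2*4+3=11  i=1*2+1=3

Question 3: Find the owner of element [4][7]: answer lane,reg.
19,1

r=4->g=4,rb=0  c=7->t=3,b0=1
L=4*4+3=19  i=0*2+1=1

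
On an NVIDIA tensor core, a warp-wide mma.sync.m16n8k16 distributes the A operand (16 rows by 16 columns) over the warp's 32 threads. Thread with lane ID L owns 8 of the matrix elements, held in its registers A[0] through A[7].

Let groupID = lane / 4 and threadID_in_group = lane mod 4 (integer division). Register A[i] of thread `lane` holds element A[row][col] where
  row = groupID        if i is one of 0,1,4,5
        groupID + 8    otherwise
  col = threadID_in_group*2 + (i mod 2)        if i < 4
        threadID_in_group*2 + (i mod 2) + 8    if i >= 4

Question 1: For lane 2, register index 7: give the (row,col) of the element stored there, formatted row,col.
L=2→G=2>>2=0, T=2&3=2
[7]→row 0+8=8  col 2·2+1+8=13

8,13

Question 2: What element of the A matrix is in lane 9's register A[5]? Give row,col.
9: G=2,T=1
[5] (2+0,1*2+1+8) = (2,11)

2,11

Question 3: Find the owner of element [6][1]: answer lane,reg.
24,1

r: 6->gid=6,r8=0  c: 1->c8=0,tid=0,i&1=1
L=6*4+0=24  i=0*4+0*2+1=1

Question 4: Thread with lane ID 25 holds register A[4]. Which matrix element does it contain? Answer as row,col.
6,10

L=25⇒gr=25>>2=6, th=25&3=1
[4]⇒row 6+0=6  col 1·2+0+8=10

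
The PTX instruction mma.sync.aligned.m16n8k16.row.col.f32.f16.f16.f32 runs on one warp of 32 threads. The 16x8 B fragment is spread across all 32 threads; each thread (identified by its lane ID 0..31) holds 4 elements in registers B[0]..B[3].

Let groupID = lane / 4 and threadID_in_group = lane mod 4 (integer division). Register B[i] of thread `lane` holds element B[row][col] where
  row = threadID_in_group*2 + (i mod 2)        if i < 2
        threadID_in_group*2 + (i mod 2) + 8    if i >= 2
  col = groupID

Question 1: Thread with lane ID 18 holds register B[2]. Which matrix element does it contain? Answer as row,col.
lane 18=>18/4=4, 18 mod 4=2
i=2  r:2·2+0+8=>12  c:4

12,4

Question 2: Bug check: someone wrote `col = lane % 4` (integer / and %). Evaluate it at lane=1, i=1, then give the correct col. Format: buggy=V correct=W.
`lane % 4`[1,1]→1
lane 1: G=0 (1/4), T=1 (1%4)
i=1: r=1*2+1+0=3, c=G=0
col: 1 vs 0

buggy=1 correct=0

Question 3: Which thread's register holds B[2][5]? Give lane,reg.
21,0

c:5=>grp=5  r:2=>rB=0,tig=1,lo=0
L=5*4+1=21  i=0*2+0=0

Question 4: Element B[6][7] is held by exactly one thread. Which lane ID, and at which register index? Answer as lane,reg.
c: 7->gid=7  r: 6->r8=0,tid=3,i&1=0
L=7*4+3=31  i=0*2+0=0

31,0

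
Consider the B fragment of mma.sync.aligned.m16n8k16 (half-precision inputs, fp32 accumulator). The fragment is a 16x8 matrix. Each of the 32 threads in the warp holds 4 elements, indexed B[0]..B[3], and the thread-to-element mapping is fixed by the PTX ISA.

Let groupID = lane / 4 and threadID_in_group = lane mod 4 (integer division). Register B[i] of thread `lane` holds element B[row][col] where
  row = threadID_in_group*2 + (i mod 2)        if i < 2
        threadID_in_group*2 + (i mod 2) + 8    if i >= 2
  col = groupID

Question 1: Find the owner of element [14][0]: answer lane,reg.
c: 0->gid=0  r: 14->r8=1,tid=3,i&1=0
L=0*4+3=3  i=1*2+0=2

3,2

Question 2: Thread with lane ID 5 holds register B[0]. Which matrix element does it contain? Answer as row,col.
2,1

5: grp=1,tig=1
[0] (1*2+0+0,1) = (2,1)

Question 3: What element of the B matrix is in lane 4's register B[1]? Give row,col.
lane 4: gr=1 (4/4), th=0 (4%4)
i=1: r=0*2+1+0=1, c=gr=1

1,1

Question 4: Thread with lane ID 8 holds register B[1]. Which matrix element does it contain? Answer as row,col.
1,2

lane 8: gid=2 (8/4), tid=0 (8%4)
i=1: r=0*2+1+0=1, c=gid=2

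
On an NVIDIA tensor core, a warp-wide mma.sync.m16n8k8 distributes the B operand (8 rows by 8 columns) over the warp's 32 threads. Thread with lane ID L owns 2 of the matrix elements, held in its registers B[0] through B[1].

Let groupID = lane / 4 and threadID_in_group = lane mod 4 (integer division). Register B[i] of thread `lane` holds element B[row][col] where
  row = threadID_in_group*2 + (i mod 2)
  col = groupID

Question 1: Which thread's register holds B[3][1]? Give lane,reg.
5,1

c: 1->gid=1  r: 3->tid=1,i&1=1
L=1*4+1=5  i=1=1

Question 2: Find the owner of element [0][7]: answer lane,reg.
c: 7->gid=7  r: 0->tid=0,i&1=0
L=7*4+0=28  i=0=0

28,0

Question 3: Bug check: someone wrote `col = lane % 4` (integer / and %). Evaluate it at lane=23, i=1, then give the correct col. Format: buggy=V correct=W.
buggy=3 correct=5

`lane % 4`[23,1]->3
23: gid=5,tid=3
[1] (3*2+1,5) = (7,5)
col: 3 vs 5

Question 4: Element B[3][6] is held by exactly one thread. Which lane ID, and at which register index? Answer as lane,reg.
c: 6->gid=6  r: 3->tid=1,i&1=1
L=6*4+1=25  i=1=1

25,1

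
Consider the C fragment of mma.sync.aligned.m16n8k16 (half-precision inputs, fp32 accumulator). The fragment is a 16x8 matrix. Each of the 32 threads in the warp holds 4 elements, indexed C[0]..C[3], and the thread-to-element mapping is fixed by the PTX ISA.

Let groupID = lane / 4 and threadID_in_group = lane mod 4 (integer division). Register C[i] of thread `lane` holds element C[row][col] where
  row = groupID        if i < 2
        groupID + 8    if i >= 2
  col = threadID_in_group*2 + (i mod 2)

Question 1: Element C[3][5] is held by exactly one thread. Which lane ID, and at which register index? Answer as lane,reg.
r=3→G=3,rhi=0  c=5→T=2,p=1
L=3*4+2=14  i=0*2+1=1

14,1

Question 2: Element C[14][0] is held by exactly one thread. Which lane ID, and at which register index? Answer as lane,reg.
r: 14->gid=6,r8=1  c: 0->tid=0,i&1=0
L=6*4+0=24  i=1*2+0=2

24,2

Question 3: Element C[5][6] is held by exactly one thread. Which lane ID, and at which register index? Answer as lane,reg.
r=5⇒gr=5,Rb=0  c=6⇒th=3,odd=0
L=5*4+3=23  i=0*2+0=0

23,0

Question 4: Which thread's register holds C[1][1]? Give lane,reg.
r=1→G=1,rhi=0  c=1→T=0,p=1
L=1*4+0=4  i=0*2+1=1

4,1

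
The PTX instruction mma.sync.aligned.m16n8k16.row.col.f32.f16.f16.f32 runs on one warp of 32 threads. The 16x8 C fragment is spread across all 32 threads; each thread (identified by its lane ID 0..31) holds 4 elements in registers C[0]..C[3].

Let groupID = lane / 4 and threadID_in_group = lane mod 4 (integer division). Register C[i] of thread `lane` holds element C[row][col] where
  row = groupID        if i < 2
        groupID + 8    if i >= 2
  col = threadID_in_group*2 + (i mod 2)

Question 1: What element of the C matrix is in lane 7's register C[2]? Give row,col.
lane 7: G=1 (7/4), T=3 (7%4)
i=2: r=1+8=9, c=3*2+0=6

9,6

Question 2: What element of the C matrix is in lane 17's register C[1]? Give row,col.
lane 17->17/4=4, 17 mod 4=1
i=1  r:4+0->4  c:2·1+1->3

4,3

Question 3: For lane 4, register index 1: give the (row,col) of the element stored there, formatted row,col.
1,1

L=4⇒gr=4>>2=1, th=4&3=0
[1]⇒row 1+0=1  col 0·2+1=1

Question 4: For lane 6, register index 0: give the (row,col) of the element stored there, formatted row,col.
1,4

lane 6->6/4=1, 6 mod 4=2
i=0  r:1+0->1  c:2·2+0->4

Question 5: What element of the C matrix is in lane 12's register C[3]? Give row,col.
11,1

L=12->gid=12>>2=3, tid=12&3=0
[3]->row 3+8=11  col 0·2+1=1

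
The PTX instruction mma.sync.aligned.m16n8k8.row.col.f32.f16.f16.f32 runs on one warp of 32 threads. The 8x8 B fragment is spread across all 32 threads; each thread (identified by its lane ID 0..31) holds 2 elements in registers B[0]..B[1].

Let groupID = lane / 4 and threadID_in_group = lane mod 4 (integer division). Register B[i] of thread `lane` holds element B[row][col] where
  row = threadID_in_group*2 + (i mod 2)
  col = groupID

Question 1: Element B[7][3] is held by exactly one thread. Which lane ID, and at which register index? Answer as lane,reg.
15,1

c=3→G=3  r=7→T=3,p=1
L=3*4+3=15  i=1=1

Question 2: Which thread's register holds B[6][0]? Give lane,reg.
c:0=>grp=0  r:6=>tig=3,lo=0
L=0*4+3=3  i=0=0

3,0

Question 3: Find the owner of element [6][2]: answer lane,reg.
c=2⇒gr=2  r=6⇒th=3,odd=0
L=2*4+3=11  i=0=0

11,0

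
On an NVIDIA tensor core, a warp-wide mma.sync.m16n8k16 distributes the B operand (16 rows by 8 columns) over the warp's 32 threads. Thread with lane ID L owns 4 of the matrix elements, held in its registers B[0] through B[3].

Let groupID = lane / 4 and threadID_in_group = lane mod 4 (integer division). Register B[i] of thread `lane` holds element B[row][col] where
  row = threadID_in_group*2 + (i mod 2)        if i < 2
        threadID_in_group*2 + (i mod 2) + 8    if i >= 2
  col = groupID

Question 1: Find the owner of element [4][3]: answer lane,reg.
14,0

c=3→G=3  r=4→rhi=0,T=2,p=0
L=3*4+2=14  i=0*2+0=0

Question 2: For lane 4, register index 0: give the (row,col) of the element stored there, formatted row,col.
4: G=1,T=0
[0] (0*2+0+0,1) = (0,1)

0,1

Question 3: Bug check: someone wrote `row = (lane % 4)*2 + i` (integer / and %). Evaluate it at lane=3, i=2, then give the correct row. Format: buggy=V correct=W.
`(lane % 4)*2 + i`[3,2]=>8
lane 3=>3/4=0, 3 mod 4=3
i=2  r:2·3+0+8=>14  c:0
row: 8 vs 14

buggy=8 correct=14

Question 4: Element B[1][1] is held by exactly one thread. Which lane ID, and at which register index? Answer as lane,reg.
4,1

c=1→G=1  r=1→rhi=0,T=0,p=1
L=1*4+0=4  i=0*2+1=1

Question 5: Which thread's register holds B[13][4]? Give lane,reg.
18,3

c=4→G=4  r=13→rhi=1,T=2,p=1
L=4*4+2=18  i=1*2+1=3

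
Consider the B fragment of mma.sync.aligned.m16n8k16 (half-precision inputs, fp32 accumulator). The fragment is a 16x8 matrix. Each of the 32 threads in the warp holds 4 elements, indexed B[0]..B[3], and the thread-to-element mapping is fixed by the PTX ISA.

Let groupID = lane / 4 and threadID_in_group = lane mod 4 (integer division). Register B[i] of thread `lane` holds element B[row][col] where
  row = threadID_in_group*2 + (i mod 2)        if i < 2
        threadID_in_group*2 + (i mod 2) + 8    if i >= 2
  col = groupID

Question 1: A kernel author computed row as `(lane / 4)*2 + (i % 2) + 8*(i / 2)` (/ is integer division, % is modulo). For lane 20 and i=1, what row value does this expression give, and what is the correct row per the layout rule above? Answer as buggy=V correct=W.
`(lane / 4)*2 + (i % 2) + 8*(i / 2)`[20,1]⇒11
20: gr=5,th=0
[1] (0*2+1+0,5) = (1,5)
row: 11 vs 1

buggy=11 correct=1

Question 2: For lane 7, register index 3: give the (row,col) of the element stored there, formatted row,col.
15,1

7: grp=1,tig=3
[3] (3*2+1+8,1) = (15,1)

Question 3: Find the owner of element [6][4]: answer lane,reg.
19,0

c=4→G=4  r=6→rhi=0,T=3,p=0
L=4*4+3=19  i=0*2+0=0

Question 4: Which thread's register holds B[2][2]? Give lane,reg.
c=2->g=2  r=2->rb=0,t=1,b0=0
L=2*4+1=9  i=0*2+0=0

9,0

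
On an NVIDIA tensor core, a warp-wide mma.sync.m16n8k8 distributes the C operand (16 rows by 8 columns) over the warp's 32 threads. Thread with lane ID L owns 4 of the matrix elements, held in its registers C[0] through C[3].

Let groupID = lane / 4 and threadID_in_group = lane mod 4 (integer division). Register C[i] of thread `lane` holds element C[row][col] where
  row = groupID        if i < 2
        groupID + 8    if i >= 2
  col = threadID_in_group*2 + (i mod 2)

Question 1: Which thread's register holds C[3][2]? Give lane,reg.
r: 3->gid=3,r8=0  c: 2->tid=1,i&1=0
L=3*4+1=13  i=0*2+0=0

13,0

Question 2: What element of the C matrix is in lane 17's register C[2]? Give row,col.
17: gr=4,th=1
[2] (4+8,1*2+0) = (12,2)

12,2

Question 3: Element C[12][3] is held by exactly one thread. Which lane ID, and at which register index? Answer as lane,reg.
17,3

r: 12->gid=4,r8=1  c: 3->tid=1,i&1=1
L=4*4+1=17  i=1*2+1=3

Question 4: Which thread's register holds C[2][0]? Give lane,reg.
r: 2->gid=2,r8=0  c: 0->tid=0,i&1=0
L=2*4+0=8  i=0*2+0=0

8,0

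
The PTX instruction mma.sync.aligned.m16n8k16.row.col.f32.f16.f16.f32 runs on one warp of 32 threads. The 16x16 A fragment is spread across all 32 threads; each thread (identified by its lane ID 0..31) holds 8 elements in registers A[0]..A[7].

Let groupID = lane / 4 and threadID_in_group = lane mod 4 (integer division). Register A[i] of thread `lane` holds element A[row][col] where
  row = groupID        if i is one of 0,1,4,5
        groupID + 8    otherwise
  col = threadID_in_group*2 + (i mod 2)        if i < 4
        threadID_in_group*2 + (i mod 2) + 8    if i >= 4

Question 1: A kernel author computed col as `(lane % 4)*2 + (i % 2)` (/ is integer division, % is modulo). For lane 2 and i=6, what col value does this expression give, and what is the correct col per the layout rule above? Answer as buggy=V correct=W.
`(lane % 4)*2 + (i % 2)`[2,6]→4
2: G=0,T=2
[6] (0+8,2*2+0+8) = (8,12)
col: 4 vs 12

buggy=4 correct=12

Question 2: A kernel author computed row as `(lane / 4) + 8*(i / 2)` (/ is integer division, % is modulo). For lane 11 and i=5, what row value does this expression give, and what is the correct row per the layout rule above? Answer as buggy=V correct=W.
buggy=18 correct=2

`(lane / 4) + 8*(i / 2)`[11,5]->18
11: gid=2,tid=3
[5] (2+0,3*2+1+8) = (2,15)
row: 18 vs 2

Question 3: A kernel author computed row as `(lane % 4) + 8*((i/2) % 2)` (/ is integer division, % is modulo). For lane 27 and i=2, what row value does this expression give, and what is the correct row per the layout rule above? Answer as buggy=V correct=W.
`(lane % 4) + 8*((i/2) % 2)`[27,2]⇒11
L=27⇒gr=27>>2=6, th=27&3=3
[2]⇒row 6+8=14  col 3·2+0+0=6
row: 11 vs 14

buggy=11 correct=14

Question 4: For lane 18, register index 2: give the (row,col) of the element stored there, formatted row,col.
lane 18: g=4 (18/4), t=2 (18%4)
i=2: r=4+8=12, c=2*2+0+0=4

12,4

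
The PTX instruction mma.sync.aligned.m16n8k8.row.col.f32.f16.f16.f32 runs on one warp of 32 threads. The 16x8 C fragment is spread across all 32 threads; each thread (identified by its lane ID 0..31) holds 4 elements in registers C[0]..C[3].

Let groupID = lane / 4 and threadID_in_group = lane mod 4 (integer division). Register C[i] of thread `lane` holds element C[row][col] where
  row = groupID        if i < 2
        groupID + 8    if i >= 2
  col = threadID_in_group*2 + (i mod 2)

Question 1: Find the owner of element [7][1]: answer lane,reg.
28,1

r=7->g=7,rb=0  c=1->t=0,b0=1
L=7*4+0=28  i=0*2+1=1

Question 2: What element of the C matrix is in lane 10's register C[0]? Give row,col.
L=10→G=10>>2=2, T=10&3=2
[0]→row 2+0=2  col 2·2+0=4

2,4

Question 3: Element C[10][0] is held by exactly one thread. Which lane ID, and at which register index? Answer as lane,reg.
r=10⇒gr=2,Rb=1  c=0⇒th=0,odd=0
L=2*4+0=8  i=1*2+0=2

8,2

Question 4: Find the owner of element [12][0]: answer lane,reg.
r:12=>grp=4,rB=1  c:0=>tig=0,lo=0
L=4*4+0=16  i=1*2+0=2

16,2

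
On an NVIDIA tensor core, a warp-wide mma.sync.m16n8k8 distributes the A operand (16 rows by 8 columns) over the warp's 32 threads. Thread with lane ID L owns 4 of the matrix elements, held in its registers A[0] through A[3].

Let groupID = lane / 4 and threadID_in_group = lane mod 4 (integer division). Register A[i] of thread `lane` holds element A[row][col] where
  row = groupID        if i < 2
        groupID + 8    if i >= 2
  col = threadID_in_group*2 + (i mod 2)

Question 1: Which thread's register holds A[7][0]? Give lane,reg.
28,0

r=7⇒gr=7,Rb=0  c=0⇒th=0,odd=0
L=7*4+0=28  i=0*2+0=0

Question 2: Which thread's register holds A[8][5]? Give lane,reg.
2,3

r=8⇒gr=0,Rb=1  c=5⇒th=2,odd=1
L=0*4+2=2  i=1*2+1=3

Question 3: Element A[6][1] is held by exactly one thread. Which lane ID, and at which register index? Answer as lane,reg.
r=6⇒gr=6,Rb=0  c=1⇒th=0,odd=1
L=6*4+0=24  i=0*2+1=1

24,1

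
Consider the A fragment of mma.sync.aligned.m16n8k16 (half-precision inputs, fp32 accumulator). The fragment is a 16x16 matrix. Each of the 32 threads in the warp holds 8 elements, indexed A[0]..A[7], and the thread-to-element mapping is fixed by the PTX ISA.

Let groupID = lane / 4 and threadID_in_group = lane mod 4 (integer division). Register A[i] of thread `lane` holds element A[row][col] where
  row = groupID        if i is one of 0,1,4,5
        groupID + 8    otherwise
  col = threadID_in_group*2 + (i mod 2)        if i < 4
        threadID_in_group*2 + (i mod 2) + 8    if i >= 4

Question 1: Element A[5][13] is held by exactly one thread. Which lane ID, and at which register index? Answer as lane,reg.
22,5

r: 5->gid=5,r8=0  c: 13->c8=1,tid=2,i&1=1
L=5*4+2=22  i=1*4+0*2+1=5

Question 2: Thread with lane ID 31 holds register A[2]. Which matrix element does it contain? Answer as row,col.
lane 31: g=7 (31/4), t=3 (31%4)
i=2: r=7+8=15, c=3*2+0+0=6

15,6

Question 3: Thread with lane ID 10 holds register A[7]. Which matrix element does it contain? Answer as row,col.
10,13

lane 10: grp=2 (10/4), tig=2 (10%4)
i=7: r=2+8=10, c=2*2+1+8=13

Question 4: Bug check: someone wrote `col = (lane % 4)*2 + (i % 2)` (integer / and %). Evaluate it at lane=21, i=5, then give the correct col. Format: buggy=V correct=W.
`(lane % 4)*2 + (i % 2)`[21,5]->3
21: g=5,t=1
[5] (5+0,1*2+1+8) = (5,11)
col: 3 vs 11

buggy=3 correct=11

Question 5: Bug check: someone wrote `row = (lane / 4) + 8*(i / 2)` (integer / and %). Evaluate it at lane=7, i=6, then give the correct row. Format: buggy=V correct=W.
`(lane / 4) + 8*(i / 2)`[7,6]->25
lane 7->7/4=1, 7 mod 4=3
i=6  r:1+8->9  c:2·3+0+8->14
row: 25 vs 9

buggy=25 correct=9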